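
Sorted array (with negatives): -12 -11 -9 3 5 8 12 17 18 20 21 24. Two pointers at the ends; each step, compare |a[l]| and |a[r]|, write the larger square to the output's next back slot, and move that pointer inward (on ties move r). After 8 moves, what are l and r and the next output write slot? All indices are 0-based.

[0,11] |-12|<=|24| out[11]=576 → r--
[0,10] |-12|<=|21| out[10]=441 → r--
[0,9] |-12|<=|20| out[9]=400 → r--
[0,8] |-12|<=|18| out[8]=324 → r--
[0,7] |-12|<=|17| out[7]=289 → r--
[0,6] |-12|<=|12| out[6]=144 → r--
[0,5] |-12|>|8| out[5]=144 → l++
[1,5] |-11|>|8| out[4]=121 → l++

l=2, r=5, next write slot=3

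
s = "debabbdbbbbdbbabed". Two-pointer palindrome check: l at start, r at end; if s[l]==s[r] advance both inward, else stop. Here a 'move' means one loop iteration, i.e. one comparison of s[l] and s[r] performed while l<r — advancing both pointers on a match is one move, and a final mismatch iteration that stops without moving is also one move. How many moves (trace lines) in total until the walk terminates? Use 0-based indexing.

[0,17] 'd'=='d' → l++,r--
[1,16] 'e'=='e' → l++,r--
[2,15] 'b'=='b' → l++,r--
[3,14] 'a'=='a' → l++,r--
[4,13] 'b'=='b' → l++,r--
[5,12] 'b'=='b' → l++,r--
[6,11] 'd'=='d' → l++,r--
[7,10] 'b'=='b' → l++,r--
[8,9] 'b'=='b' → l++,r--

9 moves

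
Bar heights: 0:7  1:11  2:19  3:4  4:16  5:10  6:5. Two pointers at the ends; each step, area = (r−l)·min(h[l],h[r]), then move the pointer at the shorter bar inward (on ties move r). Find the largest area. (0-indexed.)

l=0 r=6: min(7,5)*6=30 best=30 *, r--
l=0 r=5: min(7,10)*5=35 best=35 *, l++
l=1 r=5: min(11,10)*4=40 best=40 *, r--
l=1 r=4: min(11,16)*3=33 best=40, l++
l=2 r=4: min(19,16)*2=32 best=40, r--
l=2 r=3: min(19,4)*1=4 best=40, r--

max area = 40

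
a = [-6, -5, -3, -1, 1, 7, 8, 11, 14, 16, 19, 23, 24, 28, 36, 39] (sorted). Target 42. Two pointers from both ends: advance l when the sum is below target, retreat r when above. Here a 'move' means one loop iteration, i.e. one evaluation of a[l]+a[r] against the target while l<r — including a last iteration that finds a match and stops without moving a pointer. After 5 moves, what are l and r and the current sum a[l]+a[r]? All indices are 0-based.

l=5, r=15, sum=46

l=0 r=15: -6+39=33 <42, l++
l=1 r=15: -5+39=34 <42, l++
l=2 r=15: -3+39=36 <42, l++
l=3 r=15: -1+39=38 <42, l++
l=4 r=15: 1+39=40 <42, l++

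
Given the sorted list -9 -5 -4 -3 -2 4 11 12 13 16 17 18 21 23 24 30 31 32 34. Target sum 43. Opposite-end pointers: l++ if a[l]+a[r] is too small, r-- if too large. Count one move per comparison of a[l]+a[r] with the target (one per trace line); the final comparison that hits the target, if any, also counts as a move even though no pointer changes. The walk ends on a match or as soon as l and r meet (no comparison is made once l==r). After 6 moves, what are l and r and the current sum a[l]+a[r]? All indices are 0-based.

l=0 r=18: -9+34=25 <43, l++
l=1 r=18: -5+34=29 <43, l++
l=2 r=18: -4+34=30 <43, l++
l=3 r=18: -3+34=31 <43, l++
l=4 r=18: -2+34=32 <43, l++
l=5 r=18: 4+34=38 <43, l++

l=6, r=18, sum=45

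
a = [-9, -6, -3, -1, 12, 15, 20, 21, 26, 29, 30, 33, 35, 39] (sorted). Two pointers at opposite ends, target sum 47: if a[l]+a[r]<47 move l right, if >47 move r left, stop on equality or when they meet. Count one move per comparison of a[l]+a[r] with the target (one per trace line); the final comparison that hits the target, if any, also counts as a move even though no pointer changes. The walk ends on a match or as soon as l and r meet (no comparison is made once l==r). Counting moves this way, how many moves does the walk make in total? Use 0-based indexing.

6 moves

l=0 r=13: -9+39=30 <47, l++
l=1 r=13: -6+39=33 <47, l++
l=2 r=13: -3+39=36 <47, l++
l=3 r=13: -1+39=38 <47, l++
l=4 r=13: 12+39=51 >47, r--
l=4 r=12: 12+35=47, found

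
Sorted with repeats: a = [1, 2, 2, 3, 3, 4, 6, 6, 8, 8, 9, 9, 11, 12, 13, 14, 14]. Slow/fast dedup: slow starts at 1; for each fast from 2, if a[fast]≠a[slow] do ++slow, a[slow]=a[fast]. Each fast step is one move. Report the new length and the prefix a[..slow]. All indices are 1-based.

slow=1 fast=2: a[fast]=2≠a[slow]=1 write a[2]=2, slow++,fast++
slow=2 fast=3: a[fast]=2=a[slow] dup, fast++
slow=2 fast=4: a[fast]=3≠a[slow]=2 write a[3]=3, slow++,fast++
slow=3 fast=5: a[fast]=3=a[slow] dup, fast++
slow=3 fast=6: a[fast]=4≠a[slow]=3 write a[4]=4, slow++,fast++
slow=4 fast=7: a[fast]=6≠a[slow]=4 write a[5]=6, slow++,fast++
slow=5 fast=8: a[fast]=6=a[slow] dup, fast++
slow=5 fast=9: a[fast]=8≠a[slow]=6 write a[6]=8, slow++,fast++
slow=6 fast=10: a[fast]=8=a[slow] dup, fast++
slow=6 fast=11: a[fast]=9≠a[slow]=8 write a[7]=9, slow++,fast++
slow=7 fast=12: a[fast]=9=a[slow] dup, fast++
slow=7 fast=13: a[fast]=11≠a[slow]=9 write a[8]=11, slow++,fast++
slow=8 fast=14: a[fast]=12≠a[slow]=11 write a[9]=12, slow++,fast++
slow=9 fast=15: a[fast]=13≠a[slow]=12 write a[10]=13, slow++,fast++
slow=10 fast=16: a[fast]=14≠a[slow]=13 write a[11]=14, slow++,fast++
slow=11 fast=17: a[fast]=14=a[slow] dup, fast++

length 11; prefix = [1, 2, 3, 4, 6, 8, 9, 11, 12, 13, 14]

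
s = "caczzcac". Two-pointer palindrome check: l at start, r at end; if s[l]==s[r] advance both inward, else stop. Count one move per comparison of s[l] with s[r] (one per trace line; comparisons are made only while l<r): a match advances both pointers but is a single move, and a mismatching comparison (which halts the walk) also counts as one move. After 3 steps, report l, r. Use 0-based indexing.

[0,7] 'c'=='c' → l++,r--
[1,6] 'a'=='a' → l++,r--
[2,5] 'c'=='c' → l++,r--

l=3, r=4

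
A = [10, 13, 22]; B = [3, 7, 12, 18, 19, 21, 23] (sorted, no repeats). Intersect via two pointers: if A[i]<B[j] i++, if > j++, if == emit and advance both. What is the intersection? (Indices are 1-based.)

intersection = []

[i=1,j=1] 10>3 → j++
[i=1,j=2] 10>7 → j++
[i=1,j=3] 10<12 → i++
[i=2,j=3] 13>12 → j++
[i=2,j=4] 13<18 → i++
[i=3,j=4] 22>18 → j++
[i=3,j=5] 22>19 → j++
[i=3,j=6] 22>21 → j++
[i=3,j=7] 22<23 → i++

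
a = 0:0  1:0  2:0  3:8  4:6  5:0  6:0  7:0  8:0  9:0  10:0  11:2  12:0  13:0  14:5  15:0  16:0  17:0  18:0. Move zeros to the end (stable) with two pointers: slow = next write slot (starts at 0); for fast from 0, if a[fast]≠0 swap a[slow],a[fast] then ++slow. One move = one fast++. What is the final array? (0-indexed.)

(s=0,f=0) a[fast]=0 → fast++
(s=0,f=1) a[fast]=0 → fast++
(s=0,f=2) a[fast]=0 → fast++
(s=0,f=3) a[fast]=8≠0 swap→a[0]=8 → slow++,fast++
(s=1,f=4) a[fast]=6≠0 swap→a[1]=6 → slow++,fast++
(s=2,f=5) a[fast]=0 → fast++
(s=2,f=6) a[fast]=0 → fast++
(s=2,f=7) a[fast]=0 → fast++
(s=2,f=8) a[fast]=0 → fast++
(s=2,f=9) a[fast]=0 → fast++
(s=2,f=10) a[fast]=0 → fast++
(s=2,f=11) a[fast]=2≠0 swap→a[2]=2 → slow++,fast++
(s=3,f=12) a[fast]=0 → fast++
(s=3,f=13) a[fast]=0 → fast++
(s=3,f=14) a[fast]=5≠0 swap→a[3]=5 → slow++,fast++
(s=4,f=15) a[fast]=0 → fast++
(s=4,f=16) a[fast]=0 → fast++
(s=4,f=17) a[fast]=0 → fast++
(s=4,f=18) a[fast]=0 → fast++

[8, 6, 2, 5, 0, 0, 0, 0, 0, 0, 0, 0, 0, 0, 0, 0, 0, 0, 0]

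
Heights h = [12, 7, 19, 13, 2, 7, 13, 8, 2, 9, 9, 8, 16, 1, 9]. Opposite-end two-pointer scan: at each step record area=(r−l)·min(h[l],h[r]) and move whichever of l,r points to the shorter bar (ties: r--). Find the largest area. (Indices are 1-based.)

[1,15] min(12,9)*14=126 best=126 * → r--
[1,14] min(12,1)*13=13 best=126 → r--
[1,13] min(12,16)*12=144 best=144 * → l++
[2,13] min(7,16)*11=77 best=144 → l++
[3,13] min(19,16)*10=160 best=160 * → r--
[3,12] min(19,8)*9=72 best=160 → r--
[3,11] min(19,9)*8=72 best=160 → r--
[3,10] min(19,9)*7=63 best=160 → r--
[3,9] min(19,2)*6=12 best=160 → r--
[3,8] min(19,8)*5=40 best=160 → r--
[3,7] min(19,13)*4=52 best=160 → r--
[3,6] min(19,7)*3=21 best=160 → r--
[3,5] min(19,2)*2=4 best=160 → r--
[3,4] min(19,13)*1=13 best=160 → r--

max area = 160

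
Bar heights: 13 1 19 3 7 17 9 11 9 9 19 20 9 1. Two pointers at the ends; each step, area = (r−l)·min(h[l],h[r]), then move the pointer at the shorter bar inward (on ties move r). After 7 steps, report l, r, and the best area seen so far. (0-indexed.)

l=5, r=11, best area=171

[0,13] min(13,1)*13=13 best=13 * → r--
[0,12] min(13,9)*12=108 best=108 * → r--
[0,11] min(13,20)*11=143 best=143 * → l++
[1,11] min(1,20)*10=10 best=143 → l++
[2,11] min(19,20)*9=171 best=171 * → l++
[3,11] min(3,20)*8=24 best=171 → l++
[4,11] min(7,20)*7=49 best=171 → l++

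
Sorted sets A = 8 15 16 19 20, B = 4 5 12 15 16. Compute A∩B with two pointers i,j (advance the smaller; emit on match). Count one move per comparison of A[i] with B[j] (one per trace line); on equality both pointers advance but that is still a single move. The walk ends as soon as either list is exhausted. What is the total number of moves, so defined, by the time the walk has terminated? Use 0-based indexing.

[i=0,j=0] 8>4 → j++
[i=0,j=1] 8>5 → j++
[i=0,j=2] 8<12 → i++
[i=1,j=2] 15>12 → j++
[i=1,j=3] 15==15 emit → i++,j++
[i=2,j=4] 16==16 emit → i++,j++

6 moves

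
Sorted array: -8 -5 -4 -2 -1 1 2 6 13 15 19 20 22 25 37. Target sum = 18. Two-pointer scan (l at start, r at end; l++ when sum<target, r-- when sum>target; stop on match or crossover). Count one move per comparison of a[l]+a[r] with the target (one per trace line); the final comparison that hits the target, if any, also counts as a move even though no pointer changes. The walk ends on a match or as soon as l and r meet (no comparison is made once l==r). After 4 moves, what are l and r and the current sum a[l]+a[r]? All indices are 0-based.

l=2, r=12, sum=18

l=0 r=14: -8+37=29 >18, r--
l=0 r=13: -8+25=17 <18, l++
l=1 r=13: -5+25=20 >18, r--
l=1 r=12: -5+22=17 <18, l++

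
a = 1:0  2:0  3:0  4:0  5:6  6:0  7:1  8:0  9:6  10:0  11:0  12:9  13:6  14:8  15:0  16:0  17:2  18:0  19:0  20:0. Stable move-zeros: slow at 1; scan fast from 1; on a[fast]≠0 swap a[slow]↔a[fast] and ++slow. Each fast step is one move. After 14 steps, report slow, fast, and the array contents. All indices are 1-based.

slow=7, fast=15, a=[6, 1, 6, 9, 6, 8, 0, 0, 0, 0, 0, 0, 0, 0, 0, 0, 2, 0, 0, 0]

(s=1,f=1) a[fast]=0 → fast++
(s=1,f=2) a[fast]=0 → fast++
(s=1,f=3) a[fast]=0 → fast++
(s=1,f=4) a[fast]=0 → fast++
(s=1,f=5) a[fast]=6≠0 swap→a[1]=6 → slow++,fast++
(s=2,f=6) a[fast]=0 → fast++
(s=2,f=7) a[fast]=1≠0 swap→a[2]=1 → slow++,fast++
(s=3,f=8) a[fast]=0 → fast++
(s=3,f=9) a[fast]=6≠0 swap→a[3]=6 → slow++,fast++
(s=4,f=10) a[fast]=0 → fast++
(s=4,f=11) a[fast]=0 → fast++
(s=4,f=12) a[fast]=9≠0 swap→a[4]=9 → slow++,fast++
(s=5,f=13) a[fast]=6≠0 swap→a[5]=6 → slow++,fast++
(s=6,f=14) a[fast]=8≠0 swap→a[6]=8 → slow++,fast++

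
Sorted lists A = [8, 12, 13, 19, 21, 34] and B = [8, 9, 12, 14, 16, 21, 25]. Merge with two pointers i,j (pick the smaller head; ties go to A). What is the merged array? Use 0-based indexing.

[8, 8, 9, 12, 12, 13, 14, 16, 19, 21, 21, 25, 34]

[i=0,j=0] A[i]=8<=B[j]=8 take 8 → i++
[i=1,j=0] A[i]=12>B[j]=8 take 8 → j++
[i=1,j=1] A[i]=12>B[j]=9 take 9 → j++
[i=1,j=2] A[i]=12<=B[j]=12 take 12 → i++
[i=2,j=2] A[i]=13>B[j]=12 take 12 → j++
[i=2,j=3] A[i]=13<=B[j]=14 take 13 → i++
[i=3,j=3] A[i]=19>B[j]=14 take 14 → j++
[i=3,j=4] A[i]=19>B[j]=16 take 16 → j++
[i=3,j=5] A[i]=19<=B[j]=21 take 19 → i++
[i=4,j=5] A[i]=21<=B[j]=21 take 21 → i++
[i=5,j=5] A[i]=34>B[j]=21 take 21 → j++
[i=5,j=6] A[i]=34>B[j]=25 take 25 → j++
[i=5,j=7] B done, take A[i]=34 → i++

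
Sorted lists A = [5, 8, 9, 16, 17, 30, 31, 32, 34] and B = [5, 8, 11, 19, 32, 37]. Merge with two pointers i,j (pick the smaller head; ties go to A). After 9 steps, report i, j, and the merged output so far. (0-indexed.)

i=5, j=4, merged so far=[5, 5, 8, 8, 9, 11, 16, 17, 19]

i=0 j=0: A[i]=5<=B[j]=5 take 5, i++
i=1 j=0: A[i]=8>B[j]=5 take 5, j++
i=1 j=1: A[i]=8<=B[j]=8 take 8, i++
i=2 j=1: A[i]=9>B[j]=8 take 8, j++
i=2 j=2: A[i]=9<=B[j]=11 take 9, i++
i=3 j=2: A[i]=16>B[j]=11 take 11, j++
i=3 j=3: A[i]=16<=B[j]=19 take 16, i++
i=4 j=3: A[i]=17<=B[j]=19 take 17, i++
i=5 j=3: A[i]=30>B[j]=19 take 19, j++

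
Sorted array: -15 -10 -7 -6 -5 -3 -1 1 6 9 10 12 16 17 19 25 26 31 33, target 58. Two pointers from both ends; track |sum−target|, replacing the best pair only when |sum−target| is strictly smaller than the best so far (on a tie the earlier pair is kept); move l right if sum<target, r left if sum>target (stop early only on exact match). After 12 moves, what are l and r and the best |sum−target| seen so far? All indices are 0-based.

l=12, r=18, best |Δ|=13

l=0 r=18: -15+33=18 d=40 *, l++
l=1 r=18: -10+33=23 d=35 *, l++
l=2 r=18: -7+33=26 d=32 *, l++
l=3 r=18: -6+33=27 d=31 *, l++
l=4 r=18: -5+33=28 d=30 *, l++
l=5 r=18: -3+33=30 d=28 *, l++
l=6 r=18: -1+33=32 d=26 *, l++
l=7 r=18: 1+33=34 d=24 *, l++
l=8 r=18: 6+33=39 d=19 *, l++
l=9 r=18: 9+33=42 d=16 *, l++
l=10 r=18: 10+33=43 d=15 *, l++
l=11 r=18: 12+33=45 d=13 *, l++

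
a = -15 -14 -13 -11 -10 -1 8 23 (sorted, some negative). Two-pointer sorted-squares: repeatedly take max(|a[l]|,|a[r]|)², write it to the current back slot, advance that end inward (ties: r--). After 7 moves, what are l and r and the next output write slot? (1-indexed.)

l=6, r=6, next write slot=1

[1,8] |-15|<=|23| out[8]=529 → r--
[1,7] |-15|>|8| out[7]=225 → l++
[2,7] |-14|>|8| out[6]=196 → l++
[3,7] |-13|>|8| out[5]=169 → l++
[4,7] |-11|>|8| out[4]=121 → l++
[5,7] |-10|>|8| out[3]=100 → l++
[6,7] |-1|<=|8| out[2]=64 → r--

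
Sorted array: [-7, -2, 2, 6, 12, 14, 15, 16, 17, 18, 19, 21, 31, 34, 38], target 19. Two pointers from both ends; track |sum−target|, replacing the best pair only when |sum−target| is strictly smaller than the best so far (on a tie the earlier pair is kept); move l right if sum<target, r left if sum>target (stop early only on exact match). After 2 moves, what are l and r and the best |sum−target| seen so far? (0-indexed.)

l=0 r=14: -7+38=31 d=12 *, r--
l=0 r=13: -7+34=27 d=8 *, r--

l=0, r=12, best |Δ|=8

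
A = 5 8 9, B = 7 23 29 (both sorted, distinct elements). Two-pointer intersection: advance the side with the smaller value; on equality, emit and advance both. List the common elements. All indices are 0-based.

[i=0,j=0] 5<7 → i++
[i=1,j=0] 8>7 → j++
[i=1,j=1] 8<23 → i++
[i=2,j=1] 9<23 → i++

intersection = []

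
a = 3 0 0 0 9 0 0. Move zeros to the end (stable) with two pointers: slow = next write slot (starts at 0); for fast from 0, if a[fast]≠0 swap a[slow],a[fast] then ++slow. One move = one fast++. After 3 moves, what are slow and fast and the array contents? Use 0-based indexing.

slow=1, fast=3, a=[3, 0, 0, 0, 9, 0, 0]

(s=0,f=0) a[fast]=3≠0 swap→a[0]=3 → slow++,fast++
(s=1,f=1) a[fast]=0 → fast++
(s=1,f=2) a[fast]=0 → fast++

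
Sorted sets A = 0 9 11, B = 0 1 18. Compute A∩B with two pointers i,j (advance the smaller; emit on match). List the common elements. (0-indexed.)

i=0 j=0: 0==0 emit, i++,j++
i=1 j=1: 9>1, j++
i=1 j=2: 9<18, i++
i=2 j=2: 11<18, i++

intersection = [0]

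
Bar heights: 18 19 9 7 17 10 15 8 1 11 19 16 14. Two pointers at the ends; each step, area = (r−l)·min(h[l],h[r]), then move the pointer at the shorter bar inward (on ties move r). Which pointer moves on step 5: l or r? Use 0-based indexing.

r

l=0 r=12: min(18,14)*12=168 best=168 *, r--
l=0 r=11: min(18,16)*11=176 best=176 *, r--
l=0 r=10: min(18,19)*10=180 best=180 *, l++
l=1 r=10: min(19,19)*9=171 best=180, r--
l=1 r=9: min(19,11)*8=88 best=180, r--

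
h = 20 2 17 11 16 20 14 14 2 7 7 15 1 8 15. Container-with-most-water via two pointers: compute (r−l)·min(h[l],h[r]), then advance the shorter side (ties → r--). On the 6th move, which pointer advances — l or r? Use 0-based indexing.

r

[0,14] min(20,15)*14=210 best=210 * → r--
[0,13] min(20,8)*13=104 best=210 → r--
[0,12] min(20,1)*12=12 best=210 → r--
[0,11] min(20,15)*11=165 best=210 → r--
[0,10] min(20,7)*10=70 best=210 → r--
[0,9] min(20,7)*9=63 best=210 → r--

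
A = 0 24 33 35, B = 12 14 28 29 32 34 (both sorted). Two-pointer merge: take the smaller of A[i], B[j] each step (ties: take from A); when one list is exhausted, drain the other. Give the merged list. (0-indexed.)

[i=0,j=0] A[i]=0<=B[j]=12 take 0 → i++
[i=1,j=0] A[i]=24>B[j]=12 take 12 → j++
[i=1,j=1] A[i]=24>B[j]=14 take 14 → j++
[i=1,j=2] A[i]=24<=B[j]=28 take 24 → i++
[i=2,j=2] A[i]=33>B[j]=28 take 28 → j++
[i=2,j=3] A[i]=33>B[j]=29 take 29 → j++
[i=2,j=4] A[i]=33>B[j]=32 take 32 → j++
[i=2,j=5] A[i]=33<=B[j]=34 take 33 → i++
[i=3,j=5] A[i]=35>B[j]=34 take 34 → j++
[i=3,j=6] B done, take A[i]=35 → i++

[0, 12, 14, 24, 28, 29, 32, 33, 34, 35]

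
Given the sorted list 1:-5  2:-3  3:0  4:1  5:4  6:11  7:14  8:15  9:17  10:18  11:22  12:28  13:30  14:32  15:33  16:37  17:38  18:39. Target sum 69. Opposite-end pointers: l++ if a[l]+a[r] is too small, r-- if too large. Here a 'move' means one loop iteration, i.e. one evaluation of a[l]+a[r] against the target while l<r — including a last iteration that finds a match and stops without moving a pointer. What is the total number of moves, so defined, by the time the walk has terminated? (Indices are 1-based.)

13 moves

l=1 r=18: -5+39=34 <69, l++
l=2 r=18: -3+39=36 <69, l++
l=3 r=18: 0+39=39 <69, l++
l=4 r=18: 1+39=40 <69, l++
l=5 r=18: 4+39=43 <69, l++
l=6 r=18: 11+39=50 <69, l++
l=7 r=18: 14+39=53 <69, l++
l=8 r=18: 15+39=54 <69, l++
l=9 r=18: 17+39=56 <69, l++
l=10 r=18: 18+39=57 <69, l++
l=11 r=18: 22+39=61 <69, l++
l=12 r=18: 28+39=67 <69, l++
l=13 r=18: 30+39=69, found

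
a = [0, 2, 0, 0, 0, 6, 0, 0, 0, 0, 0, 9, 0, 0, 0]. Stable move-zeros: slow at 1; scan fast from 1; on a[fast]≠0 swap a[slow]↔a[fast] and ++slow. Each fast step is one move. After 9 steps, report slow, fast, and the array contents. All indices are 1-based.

slow=3, fast=10, a=[2, 6, 0, 0, 0, 0, 0, 0, 0, 0, 0, 9, 0, 0, 0]

slow=1 fast=1: a[fast]=0, fast++
slow=1 fast=2: a[fast]=2≠0 swap→a[1]=2, slow++,fast++
slow=2 fast=3: a[fast]=0, fast++
slow=2 fast=4: a[fast]=0, fast++
slow=2 fast=5: a[fast]=0, fast++
slow=2 fast=6: a[fast]=6≠0 swap→a[2]=6, slow++,fast++
slow=3 fast=7: a[fast]=0, fast++
slow=3 fast=8: a[fast]=0, fast++
slow=3 fast=9: a[fast]=0, fast++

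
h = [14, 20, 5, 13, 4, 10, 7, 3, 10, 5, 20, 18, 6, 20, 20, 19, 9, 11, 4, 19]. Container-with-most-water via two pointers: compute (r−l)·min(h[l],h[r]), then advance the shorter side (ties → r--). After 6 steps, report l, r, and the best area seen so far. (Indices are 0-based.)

l=0 r=19: min(14,19)*19=266 best=266 *, l++
l=1 r=19: min(20,19)*18=342 best=342 *, r--
l=1 r=18: min(20,4)*17=68 best=342, r--
l=1 r=17: min(20,11)*16=176 best=342, r--
l=1 r=16: min(20,9)*15=135 best=342, r--
l=1 r=15: min(20,19)*14=266 best=342, r--

l=1, r=14, best area=342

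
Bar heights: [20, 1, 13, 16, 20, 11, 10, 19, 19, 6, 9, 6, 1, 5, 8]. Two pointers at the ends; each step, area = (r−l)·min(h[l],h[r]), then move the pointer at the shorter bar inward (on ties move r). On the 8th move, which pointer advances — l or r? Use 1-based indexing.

r

l=1 r=15: min(20,8)*14=112 best=112 *, r--
l=1 r=14: min(20,5)*13=65 best=112, r--
l=1 r=13: min(20,1)*12=12 best=112, r--
l=1 r=12: min(20,6)*11=66 best=112, r--
l=1 r=11: min(20,9)*10=90 best=112, r--
l=1 r=10: min(20,6)*9=54 best=112, r--
l=1 r=9: min(20,19)*8=152 best=152 *, r--
l=1 r=8: min(20,19)*7=133 best=152, r--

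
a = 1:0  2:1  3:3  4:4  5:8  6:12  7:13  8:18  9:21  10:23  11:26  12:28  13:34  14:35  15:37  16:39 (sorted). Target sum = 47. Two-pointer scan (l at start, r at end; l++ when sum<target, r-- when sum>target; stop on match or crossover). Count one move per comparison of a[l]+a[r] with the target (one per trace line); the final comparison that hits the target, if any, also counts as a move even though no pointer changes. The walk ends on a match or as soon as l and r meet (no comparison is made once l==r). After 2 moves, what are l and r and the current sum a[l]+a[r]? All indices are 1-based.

[1,16] 0+39=39 <47 → l++
[2,16] 1+39=40 <47 → l++

l=3, r=16, sum=42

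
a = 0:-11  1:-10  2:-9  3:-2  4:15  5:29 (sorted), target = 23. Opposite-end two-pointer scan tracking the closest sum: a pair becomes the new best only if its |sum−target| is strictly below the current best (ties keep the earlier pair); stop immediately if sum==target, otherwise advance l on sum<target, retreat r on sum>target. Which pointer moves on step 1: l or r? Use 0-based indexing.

l=0 r=5: -11+29=18 d=5 *, l++

l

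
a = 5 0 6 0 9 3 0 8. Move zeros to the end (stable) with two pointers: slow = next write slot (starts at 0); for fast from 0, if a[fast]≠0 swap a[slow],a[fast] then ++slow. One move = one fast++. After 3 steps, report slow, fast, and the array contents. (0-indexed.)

slow=2, fast=3, a=[5, 6, 0, 0, 9, 3, 0, 8]

slow=0 fast=0: a[fast]=5≠0 swap→a[0]=5, slow++,fast++
slow=1 fast=1: a[fast]=0, fast++
slow=1 fast=2: a[fast]=6≠0 swap→a[1]=6, slow++,fast++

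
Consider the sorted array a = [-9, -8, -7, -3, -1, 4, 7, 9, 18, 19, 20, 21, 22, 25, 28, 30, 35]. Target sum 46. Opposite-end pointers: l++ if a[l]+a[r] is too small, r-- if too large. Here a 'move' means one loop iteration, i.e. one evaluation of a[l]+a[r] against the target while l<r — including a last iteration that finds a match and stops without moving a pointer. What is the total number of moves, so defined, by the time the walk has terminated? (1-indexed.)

11 moves

[1,17] -9+35=26 <46 → l++
[2,17] -8+35=27 <46 → l++
[3,17] -7+35=28 <46 → l++
[4,17] -3+35=32 <46 → l++
[5,17] -1+35=34 <46 → l++
[6,17] 4+35=39 <46 → l++
[7,17] 7+35=42 <46 → l++
[8,17] 9+35=44 <46 → l++
[9,17] 18+35=53 >46 → r--
[9,16] 18+30=48 >46 → r--
[9,15] 18+28=46 → found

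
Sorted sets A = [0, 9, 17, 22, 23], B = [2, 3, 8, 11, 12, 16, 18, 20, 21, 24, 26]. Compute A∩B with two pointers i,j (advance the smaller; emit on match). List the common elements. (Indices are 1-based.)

[i=1,j=1] 0<2 → i++
[i=2,j=1] 9>2 → j++
[i=2,j=2] 9>3 → j++
[i=2,j=3] 9>8 → j++
[i=2,j=4] 9<11 → i++
[i=3,j=4] 17>11 → j++
[i=3,j=5] 17>12 → j++
[i=3,j=6] 17>16 → j++
[i=3,j=7] 17<18 → i++
[i=4,j=7] 22>18 → j++
[i=4,j=8] 22>20 → j++
[i=4,j=9] 22>21 → j++
[i=4,j=10] 22<24 → i++
[i=5,j=10] 23<24 → i++

intersection = []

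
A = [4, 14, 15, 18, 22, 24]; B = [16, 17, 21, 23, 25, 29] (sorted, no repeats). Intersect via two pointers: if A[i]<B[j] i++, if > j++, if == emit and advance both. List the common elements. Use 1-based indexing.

i=1 j=1: 4<16, i++
i=2 j=1: 14<16, i++
i=3 j=1: 15<16, i++
i=4 j=1: 18>16, j++
i=4 j=2: 18>17, j++
i=4 j=3: 18<21, i++
i=5 j=3: 22>21, j++
i=5 j=4: 22<23, i++
i=6 j=4: 24>23, j++
i=6 j=5: 24<25, i++

intersection = []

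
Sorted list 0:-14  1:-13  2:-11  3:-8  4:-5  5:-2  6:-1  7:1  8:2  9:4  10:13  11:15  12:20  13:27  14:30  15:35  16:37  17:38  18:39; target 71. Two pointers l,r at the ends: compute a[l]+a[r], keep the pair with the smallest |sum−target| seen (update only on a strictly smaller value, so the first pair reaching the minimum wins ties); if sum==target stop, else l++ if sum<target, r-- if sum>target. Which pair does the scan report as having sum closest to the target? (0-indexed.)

pair (35, 37) with sum 72 (|Δ|=1)

[0,18] -14+39=25 d=46 * → l++
[1,18] -13+39=26 d=45 * → l++
[2,18] -11+39=28 d=43 * → l++
[3,18] -8+39=31 d=40 * → l++
[4,18] -5+39=34 d=37 * → l++
[5,18] -2+39=37 d=34 * → l++
[6,18] -1+39=38 d=33 * → l++
[7,18] 1+39=40 d=31 * → l++
[8,18] 2+39=41 d=30 * → l++
[9,18] 4+39=43 d=28 * → l++
[10,18] 13+39=52 d=19 * → l++
[11,18] 15+39=54 d=17 * → l++
[12,18] 20+39=59 d=12 * → l++
[13,18] 27+39=66 d=5 * → l++
[14,18] 30+39=69 d=2 * → l++
[15,18] 35+39=74 d=3 → r--
[15,17] 35+38=73 d=2 → r--
[15,16] 35+37=72 d=1 * → r--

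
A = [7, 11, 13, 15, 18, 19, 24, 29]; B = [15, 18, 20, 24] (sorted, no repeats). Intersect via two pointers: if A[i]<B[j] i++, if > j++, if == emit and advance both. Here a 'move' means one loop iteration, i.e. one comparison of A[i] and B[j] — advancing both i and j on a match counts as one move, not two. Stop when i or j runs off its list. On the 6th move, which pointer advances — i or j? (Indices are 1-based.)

i

[i=1,j=1] 7<15 → i++
[i=2,j=1] 11<15 → i++
[i=3,j=1] 13<15 → i++
[i=4,j=1] 15==15 emit → i++,j++
[i=5,j=2] 18==18 emit → i++,j++
[i=6,j=3] 19<20 → i++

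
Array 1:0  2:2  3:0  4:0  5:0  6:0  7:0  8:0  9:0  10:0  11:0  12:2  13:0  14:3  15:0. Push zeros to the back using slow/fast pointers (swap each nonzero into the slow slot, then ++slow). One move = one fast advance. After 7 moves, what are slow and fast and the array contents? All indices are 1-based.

slow=2, fast=8, a=[2, 0, 0, 0, 0, 0, 0, 0, 0, 0, 0, 2, 0, 3, 0]

slow=1 fast=1: a[fast]=0, fast++
slow=1 fast=2: a[fast]=2≠0 swap→a[1]=2, slow++,fast++
slow=2 fast=3: a[fast]=0, fast++
slow=2 fast=4: a[fast]=0, fast++
slow=2 fast=5: a[fast]=0, fast++
slow=2 fast=6: a[fast]=0, fast++
slow=2 fast=7: a[fast]=0, fast++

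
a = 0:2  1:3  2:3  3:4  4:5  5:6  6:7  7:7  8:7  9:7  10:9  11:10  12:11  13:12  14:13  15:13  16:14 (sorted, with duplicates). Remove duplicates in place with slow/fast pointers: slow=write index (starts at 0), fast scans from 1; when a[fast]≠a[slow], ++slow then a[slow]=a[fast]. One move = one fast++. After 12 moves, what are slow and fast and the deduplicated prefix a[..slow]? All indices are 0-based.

slow=0 fast=1: a[fast]=3≠a[slow]=2 write a[1]=3, slow++,fast++
slow=1 fast=2: a[fast]=3=a[slow] dup, fast++
slow=1 fast=3: a[fast]=4≠a[slow]=3 write a[2]=4, slow++,fast++
slow=2 fast=4: a[fast]=5≠a[slow]=4 write a[3]=5, slow++,fast++
slow=3 fast=5: a[fast]=6≠a[slow]=5 write a[4]=6, slow++,fast++
slow=4 fast=6: a[fast]=7≠a[slow]=6 write a[5]=7, slow++,fast++
slow=5 fast=7: a[fast]=7=a[slow] dup, fast++
slow=5 fast=8: a[fast]=7=a[slow] dup, fast++
slow=5 fast=9: a[fast]=7=a[slow] dup, fast++
slow=5 fast=10: a[fast]=9≠a[slow]=7 write a[6]=9, slow++,fast++
slow=6 fast=11: a[fast]=10≠a[slow]=9 write a[7]=10, slow++,fast++
slow=7 fast=12: a[fast]=11≠a[slow]=10 write a[8]=11, slow++,fast++

slow=8, fast=13, prefix=[2, 3, 4, 5, 6, 7, 9, 10, 11]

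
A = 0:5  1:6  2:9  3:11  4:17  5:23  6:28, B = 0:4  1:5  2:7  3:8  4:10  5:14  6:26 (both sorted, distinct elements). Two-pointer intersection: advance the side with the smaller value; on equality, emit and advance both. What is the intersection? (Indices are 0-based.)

i=0 j=0: 5>4, j++
i=0 j=1: 5==5 emit, i++,j++
i=1 j=2: 6<7, i++
i=2 j=2: 9>7, j++
i=2 j=3: 9>8, j++
i=2 j=4: 9<10, i++
i=3 j=4: 11>10, j++
i=3 j=5: 11<14, i++
i=4 j=5: 17>14, j++
i=4 j=6: 17<26, i++
i=5 j=6: 23<26, i++
i=6 j=6: 28>26, j++

intersection = [5]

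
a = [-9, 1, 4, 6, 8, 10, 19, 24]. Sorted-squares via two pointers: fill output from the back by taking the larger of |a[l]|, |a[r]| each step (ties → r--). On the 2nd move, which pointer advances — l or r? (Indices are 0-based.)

l=0 r=7: |-9|<=|24| out[7]=576, r--
l=0 r=6: |-9|<=|19| out[6]=361, r--

r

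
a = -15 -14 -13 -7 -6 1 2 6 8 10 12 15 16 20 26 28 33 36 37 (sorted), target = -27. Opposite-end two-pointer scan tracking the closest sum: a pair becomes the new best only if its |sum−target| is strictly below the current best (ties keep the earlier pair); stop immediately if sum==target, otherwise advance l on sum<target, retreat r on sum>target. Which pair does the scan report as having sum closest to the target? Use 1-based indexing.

[1,19] -15+37=22 d=49 * → r--
[1,18] -15+36=21 d=48 * → r--
[1,17] -15+33=18 d=45 * → r--
[1,16] -15+28=13 d=40 * → r--
[1,15] -15+26=11 d=38 * → r--
[1,14] -15+20=5 d=32 * → r--
[1,13] -15+16=1 d=28 * → r--
[1,12] -15+15=0 d=27 * → r--
[1,11] -15+12=-3 d=24 * → r--
[1,10] -15+10=-5 d=22 * → r--
[1,9] -15+8=-7 d=20 * → r--
[1,8] -15+6=-9 d=18 * → r--
[1,7] -15+2=-13 d=14 * → r--
[1,6] -15+1=-14 d=13 * → r--
[1,5] -15+-6=-21 d=6 * → r--
[1,4] -15+-7=-22 d=5 * → r--
[1,3] -15+-13=-28 d=1 * → l++
[2,3] -14+-13=-27 d=0 * → stop

pair (-14, -13) with sum -27 (|Δ|=0)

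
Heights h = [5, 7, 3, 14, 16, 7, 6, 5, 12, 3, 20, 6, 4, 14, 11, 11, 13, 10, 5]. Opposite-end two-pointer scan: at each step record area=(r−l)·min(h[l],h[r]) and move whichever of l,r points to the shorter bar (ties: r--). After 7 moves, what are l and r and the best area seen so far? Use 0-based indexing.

l=3, r=14, best area=169

l=0 r=18: min(5,5)*18=90 best=90 *, r--
l=0 r=17: min(5,10)*17=85 best=90, l++
l=1 r=17: min(7,10)*16=112 best=112 *, l++
l=2 r=17: min(3,10)*15=45 best=112, l++
l=3 r=17: min(14,10)*14=140 best=140 *, r--
l=3 r=16: min(14,13)*13=169 best=169 *, r--
l=3 r=15: min(14,11)*12=132 best=169, r--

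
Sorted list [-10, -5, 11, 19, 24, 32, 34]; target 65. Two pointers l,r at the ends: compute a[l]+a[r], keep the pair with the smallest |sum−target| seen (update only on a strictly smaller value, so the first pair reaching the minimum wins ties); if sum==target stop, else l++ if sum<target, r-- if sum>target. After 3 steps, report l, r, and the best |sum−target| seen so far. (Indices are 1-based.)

l=1 r=7: -10+34=24 d=41 *, l++
l=2 r=7: -5+34=29 d=36 *, l++
l=3 r=7: 11+34=45 d=20 *, l++

l=4, r=7, best |Δ|=20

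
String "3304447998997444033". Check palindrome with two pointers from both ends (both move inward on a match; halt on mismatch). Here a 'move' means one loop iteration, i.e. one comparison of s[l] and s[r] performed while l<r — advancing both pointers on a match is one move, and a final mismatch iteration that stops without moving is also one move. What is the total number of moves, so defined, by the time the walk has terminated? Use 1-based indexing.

9 moves

l=1 r=19: '3'=='3', l++,r--
l=2 r=18: '3'=='3', l++,r--
l=3 r=17: '0'=='0', l++,r--
l=4 r=16: '4'=='4', l++,r--
l=5 r=15: '4'=='4', l++,r--
l=6 r=14: '4'=='4', l++,r--
l=7 r=13: '7'=='7', l++,r--
l=8 r=12: '9'=='9', l++,r--
l=9 r=11: '9'=='9', l++,r--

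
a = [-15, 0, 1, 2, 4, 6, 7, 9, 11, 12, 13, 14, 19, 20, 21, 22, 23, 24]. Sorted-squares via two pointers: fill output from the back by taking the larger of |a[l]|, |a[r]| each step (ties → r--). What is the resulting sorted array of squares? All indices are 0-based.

[0, 1, 4, 16, 36, 49, 81, 121, 144, 169, 196, 225, 361, 400, 441, 484, 529, 576]

l=0 r=17: |-15|<=|24| out[17]=576, r--
l=0 r=16: |-15|<=|23| out[16]=529, r--
l=0 r=15: |-15|<=|22| out[15]=484, r--
l=0 r=14: |-15|<=|21| out[14]=441, r--
l=0 r=13: |-15|<=|20| out[13]=400, r--
l=0 r=12: |-15|<=|19| out[12]=361, r--
l=0 r=11: |-15|>|14| out[11]=225, l++
l=1 r=11: |0|<=|14| out[10]=196, r--
l=1 r=10: |0|<=|13| out[9]=169, r--
l=1 r=9: |0|<=|12| out[8]=144, r--
l=1 r=8: |0|<=|11| out[7]=121, r--
l=1 r=7: |0|<=|9| out[6]=81, r--
l=1 r=6: |0|<=|7| out[5]=49, r--
l=1 r=5: |0|<=|6| out[4]=36, r--
l=1 r=4: |0|<=|4| out[3]=16, r--
l=1 r=3: |0|<=|2| out[2]=4, r--
l=1 r=2: |0|<=|1| out[1]=1, r--
l=1 r=1: |0|<=|0| out[0]=0, r--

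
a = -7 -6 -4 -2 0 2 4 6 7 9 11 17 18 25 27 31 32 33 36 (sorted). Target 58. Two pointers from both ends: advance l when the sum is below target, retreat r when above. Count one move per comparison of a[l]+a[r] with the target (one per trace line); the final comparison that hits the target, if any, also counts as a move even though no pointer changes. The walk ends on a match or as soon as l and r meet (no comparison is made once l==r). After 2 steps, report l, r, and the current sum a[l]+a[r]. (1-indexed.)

l=3, r=19, sum=32

[1,19] -7+36=29 <58 → l++
[2,19] -6+36=30 <58 → l++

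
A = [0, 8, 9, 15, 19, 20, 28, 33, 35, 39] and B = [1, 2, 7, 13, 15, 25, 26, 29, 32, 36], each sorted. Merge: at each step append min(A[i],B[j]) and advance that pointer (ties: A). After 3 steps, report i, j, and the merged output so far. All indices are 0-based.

i=1, j=2, merged so far=[0, 1, 2]

[i=0,j=0] A[i]=0<=B[j]=1 take 0 → i++
[i=1,j=0] A[i]=8>B[j]=1 take 1 → j++
[i=1,j=1] A[i]=8>B[j]=2 take 2 → j++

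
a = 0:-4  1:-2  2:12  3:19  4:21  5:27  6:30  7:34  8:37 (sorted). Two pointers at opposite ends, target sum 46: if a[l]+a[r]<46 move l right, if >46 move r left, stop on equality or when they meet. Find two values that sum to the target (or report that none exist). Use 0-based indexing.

(12, 34)

[0,8] -4+37=33 <46 → l++
[1,8] -2+37=35 <46 → l++
[2,8] 12+37=49 >46 → r--
[2,7] 12+34=46 → found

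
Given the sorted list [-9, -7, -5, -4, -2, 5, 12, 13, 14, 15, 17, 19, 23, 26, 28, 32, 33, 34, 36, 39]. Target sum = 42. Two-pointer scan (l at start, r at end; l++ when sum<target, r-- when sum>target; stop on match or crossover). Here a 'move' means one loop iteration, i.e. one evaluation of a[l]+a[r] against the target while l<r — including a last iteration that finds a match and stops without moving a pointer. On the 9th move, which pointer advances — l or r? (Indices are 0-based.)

[0,19] -9+39=30 <42 → l++
[1,19] -7+39=32 <42 → l++
[2,19] -5+39=34 <42 → l++
[3,19] -4+39=35 <42 → l++
[4,19] -2+39=37 <42 → l++
[5,19] 5+39=44 >42 → r--
[5,18] 5+36=41 <42 → l++
[6,18] 12+36=48 >42 → r--
[6,17] 12+34=46 >42 → r--

r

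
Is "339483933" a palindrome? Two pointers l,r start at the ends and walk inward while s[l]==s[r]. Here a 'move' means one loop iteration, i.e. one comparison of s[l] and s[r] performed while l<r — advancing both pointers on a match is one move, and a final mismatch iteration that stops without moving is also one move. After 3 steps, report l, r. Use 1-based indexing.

l=1 r=9: '3'=='3', l++,r--
l=2 r=8: '3'=='3', l++,r--
l=3 r=7: '9'=='9', l++,r--

l=4, r=6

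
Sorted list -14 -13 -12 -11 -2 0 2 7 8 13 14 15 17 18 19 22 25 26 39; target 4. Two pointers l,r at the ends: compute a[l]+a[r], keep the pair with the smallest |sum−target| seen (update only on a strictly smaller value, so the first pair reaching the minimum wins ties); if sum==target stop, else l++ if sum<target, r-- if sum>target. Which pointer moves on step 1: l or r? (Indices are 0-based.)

r

l=0 r=18: -14+39=25 d=21 *, r--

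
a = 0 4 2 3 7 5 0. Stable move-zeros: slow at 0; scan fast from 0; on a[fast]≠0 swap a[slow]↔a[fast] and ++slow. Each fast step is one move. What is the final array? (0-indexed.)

[4, 2, 3, 7, 5, 0, 0]

(s=0,f=0) a[fast]=0 → fast++
(s=0,f=1) a[fast]=4≠0 swap→a[0]=4 → slow++,fast++
(s=1,f=2) a[fast]=2≠0 swap→a[1]=2 → slow++,fast++
(s=2,f=3) a[fast]=3≠0 swap→a[2]=3 → slow++,fast++
(s=3,f=4) a[fast]=7≠0 swap→a[3]=7 → slow++,fast++
(s=4,f=5) a[fast]=5≠0 swap→a[4]=5 → slow++,fast++
(s=5,f=6) a[fast]=0 → fast++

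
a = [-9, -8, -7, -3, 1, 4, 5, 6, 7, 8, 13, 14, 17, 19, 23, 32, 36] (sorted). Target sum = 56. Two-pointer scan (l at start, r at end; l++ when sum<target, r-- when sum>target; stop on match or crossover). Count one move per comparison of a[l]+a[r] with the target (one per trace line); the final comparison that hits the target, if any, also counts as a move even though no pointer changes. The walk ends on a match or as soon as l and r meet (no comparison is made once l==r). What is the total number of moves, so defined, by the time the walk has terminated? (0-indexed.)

16 moves

l=0 r=16: -9+36=27 <56, l++
l=1 r=16: -8+36=28 <56, l++
l=2 r=16: -7+36=29 <56, l++
l=3 r=16: -3+36=33 <56, l++
l=4 r=16: 1+36=37 <56, l++
l=5 r=16: 4+36=40 <56, l++
l=6 r=16: 5+36=41 <56, l++
l=7 r=16: 6+36=42 <56, l++
l=8 r=16: 7+36=43 <56, l++
l=9 r=16: 8+36=44 <56, l++
l=10 r=16: 13+36=49 <56, l++
l=11 r=16: 14+36=50 <56, l++
l=12 r=16: 17+36=53 <56, l++
l=13 r=16: 19+36=55 <56, l++
l=14 r=16: 23+36=59 >56, r--
l=14 r=15: 23+32=55 <56, l++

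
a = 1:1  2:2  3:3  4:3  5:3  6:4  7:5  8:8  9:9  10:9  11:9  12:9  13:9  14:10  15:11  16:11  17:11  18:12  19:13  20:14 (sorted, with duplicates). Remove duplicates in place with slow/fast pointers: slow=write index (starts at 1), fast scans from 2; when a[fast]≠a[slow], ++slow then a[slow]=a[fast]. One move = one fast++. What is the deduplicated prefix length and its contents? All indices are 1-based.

length 12; prefix = [1, 2, 3, 4, 5, 8, 9, 10, 11, 12, 13, 14]

slow=1 fast=2: a[fast]=2≠a[slow]=1 write a[2]=2, slow++,fast++
slow=2 fast=3: a[fast]=3≠a[slow]=2 write a[3]=3, slow++,fast++
slow=3 fast=4: a[fast]=3=a[slow] dup, fast++
slow=3 fast=5: a[fast]=3=a[slow] dup, fast++
slow=3 fast=6: a[fast]=4≠a[slow]=3 write a[4]=4, slow++,fast++
slow=4 fast=7: a[fast]=5≠a[slow]=4 write a[5]=5, slow++,fast++
slow=5 fast=8: a[fast]=8≠a[slow]=5 write a[6]=8, slow++,fast++
slow=6 fast=9: a[fast]=9≠a[slow]=8 write a[7]=9, slow++,fast++
slow=7 fast=10: a[fast]=9=a[slow] dup, fast++
slow=7 fast=11: a[fast]=9=a[slow] dup, fast++
slow=7 fast=12: a[fast]=9=a[slow] dup, fast++
slow=7 fast=13: a[fast]=9=a[slow] dup, fast++
slow=7 fast=14: a[fast]=10≠a[slow]=9 write a[8]=10, slow++,fast++
slow=8 fast=15: a[fast]=11≠a[slow]=10 write a[9]=11, slow++,fast++
slow=9 fast=16: a[fast]=11=a[slow] dup, fast++
slow=9 fast=17: a[fast]=11=a[slow] dup, fast++
slow=9 fast=18: a[fast]=12≠a[slow]=11 write a[10]=12, slow++,fast++
slow=10 fast=19: a[fast]=13≠a[slow]=12 write a[11]=13, slow++,fast++
slow=11 fast=20: a[fast]=14≠a[slow]=13 write a[12]=14, slow++,fast++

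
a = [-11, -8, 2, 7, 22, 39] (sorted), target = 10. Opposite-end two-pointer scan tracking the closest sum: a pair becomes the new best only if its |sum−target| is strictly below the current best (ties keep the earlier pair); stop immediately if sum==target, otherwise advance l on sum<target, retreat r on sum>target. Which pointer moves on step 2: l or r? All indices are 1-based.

r

l=1 r=6: -11+39=28 d=18 *, r--
l=1 r=5: -11+22=11 d=1 *, r--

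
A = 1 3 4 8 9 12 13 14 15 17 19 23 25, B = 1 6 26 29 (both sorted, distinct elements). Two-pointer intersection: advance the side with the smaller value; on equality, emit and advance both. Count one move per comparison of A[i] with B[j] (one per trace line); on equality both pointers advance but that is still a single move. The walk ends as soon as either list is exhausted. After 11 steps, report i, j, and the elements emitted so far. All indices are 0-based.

i=10, j=2, emitted=[1]

[i=0,j=0] 1==1 emit → i++,j++
[i=1,j=1] 3<6 → i++
[i=2,j=1] 4<6 → i++
[i=3,j=1] 8>6 → j++
[i=3,j=2] 8<26 → i++
[i=4,j=2] 9<26 → i++
[i=5,j=2] 12<26 → i++
[i=6,j=2] 13<26 → i++
[i=7,j=2] 14<26 → i++
[i=8,j=2] 15<26 → i++
[i=9,j=2] 17<26 → i++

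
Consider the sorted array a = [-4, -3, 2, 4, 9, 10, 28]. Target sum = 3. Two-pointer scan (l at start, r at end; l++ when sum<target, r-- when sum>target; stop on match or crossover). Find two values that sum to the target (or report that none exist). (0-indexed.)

no pair

[0,6] -4+28=24 >3 → r--
[0,5] -4+10=6 >3 → r--
[0,4] -4+9=5 >3 → r--
[0,3] -4+4=0 <3 → l++
[1,3] -3+4=1 <3 → l++
[2,3] 2+4=6 >3 → r--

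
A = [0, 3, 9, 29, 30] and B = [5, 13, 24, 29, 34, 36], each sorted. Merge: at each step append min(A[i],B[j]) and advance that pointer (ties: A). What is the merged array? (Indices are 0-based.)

[i=0,j=0] A[i]=0<=B[j]=5 take 0 → i++
[i=1,j=0] A[i]=3<=B[j]=5 take 3 → i++
[i=2,j=0] A[i]=9>B[j]=5 take 5 → j++
[i=2,j=1] A[i]=9<=B[j]=13 take 9 → i++
[i=3,j=1] A[i]=29>B[j]=13 take 13 → j++
[i=3,j=2] A[i]=29>B[j]=24 take 24 → j++
[i=3,j=3] A[i]=29<=B[j]=29 take 29 → i++
[i=4,j=3] A[i]=30>B[j]=29 take 29 → j++
[i=4,j=4] A[i]=30<=B[j]=34 take 30 → i++
[i=5,j=4] A done, take B[j]=34 → j++
[i=5,j=5] A done, take B[j]=36 → j++

[0, 3, 5, 9, 13, 24, 29, 29, 30, 34, 36]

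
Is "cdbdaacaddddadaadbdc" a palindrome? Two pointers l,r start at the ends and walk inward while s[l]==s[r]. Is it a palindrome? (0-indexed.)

not a palindrome (mismatch at 6,13)

[0,19] 'c'=='c' → l++,r--
[1,18] 'd'=='d' → l++,r--
[2,17] 'b'=='b' → l++,r--
[3,16] 'd'=='d' → l++,r--
[4,15] 'a'=='a' → l++,r--
[5,14] 'a'=='a' → l++,r--
[6,13] 'c'!='d' → stop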